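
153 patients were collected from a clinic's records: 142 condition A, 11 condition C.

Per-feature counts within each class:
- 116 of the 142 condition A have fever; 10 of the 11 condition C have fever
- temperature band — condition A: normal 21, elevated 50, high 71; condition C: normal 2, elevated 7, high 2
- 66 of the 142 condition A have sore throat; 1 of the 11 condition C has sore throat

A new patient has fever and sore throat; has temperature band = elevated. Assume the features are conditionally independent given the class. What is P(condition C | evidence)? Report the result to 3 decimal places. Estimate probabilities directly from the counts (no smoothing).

0.030

condition A: (142/153) × (116/142) × (50/142) × (66/142) ≈ 0.124081
condition C: (11/153) × (10/11) × (7/11) × (1/11) ≈ 0.00378113
P(condition C | x) = 0.00378113 / 0.12786213 ≈ 0.030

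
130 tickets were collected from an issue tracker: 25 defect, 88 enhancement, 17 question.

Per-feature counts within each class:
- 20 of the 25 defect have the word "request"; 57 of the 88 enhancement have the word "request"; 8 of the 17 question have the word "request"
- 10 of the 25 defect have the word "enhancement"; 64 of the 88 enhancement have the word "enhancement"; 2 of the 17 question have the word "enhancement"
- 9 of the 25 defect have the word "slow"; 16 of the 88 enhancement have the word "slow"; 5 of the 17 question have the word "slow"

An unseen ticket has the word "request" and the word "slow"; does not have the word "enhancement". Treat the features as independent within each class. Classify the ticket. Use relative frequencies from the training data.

defect

defect: (25/130) × (20/25) × (15/25) × (9/25) ≈ 0.0332308
enhancement: (88/130) × (57/88) × (24/88) × (16/88) ≈ 0.0217419
question: (17/130) × (8/17) × (15/17) × (5/17) ≈ 0.0159702
Highest score → defect.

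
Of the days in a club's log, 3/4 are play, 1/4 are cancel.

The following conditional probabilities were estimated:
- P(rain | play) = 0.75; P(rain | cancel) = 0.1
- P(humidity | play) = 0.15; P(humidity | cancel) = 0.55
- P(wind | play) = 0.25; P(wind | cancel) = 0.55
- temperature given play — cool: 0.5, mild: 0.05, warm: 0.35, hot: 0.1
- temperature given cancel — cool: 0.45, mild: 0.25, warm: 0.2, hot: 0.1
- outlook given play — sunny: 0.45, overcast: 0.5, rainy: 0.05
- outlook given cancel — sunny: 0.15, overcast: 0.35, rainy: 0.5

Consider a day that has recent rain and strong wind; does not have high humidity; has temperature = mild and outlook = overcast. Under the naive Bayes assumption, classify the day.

play: 0.75 × 0.75 × (1−0.15) × 0.25 × 0.05 × 0.5 = 0.00298828125
cancel: 0.25 × 0.1 × (1−0.55) × 0.55 × 0.25 × 0.35 = 0.00054140625
Highest score → play.

play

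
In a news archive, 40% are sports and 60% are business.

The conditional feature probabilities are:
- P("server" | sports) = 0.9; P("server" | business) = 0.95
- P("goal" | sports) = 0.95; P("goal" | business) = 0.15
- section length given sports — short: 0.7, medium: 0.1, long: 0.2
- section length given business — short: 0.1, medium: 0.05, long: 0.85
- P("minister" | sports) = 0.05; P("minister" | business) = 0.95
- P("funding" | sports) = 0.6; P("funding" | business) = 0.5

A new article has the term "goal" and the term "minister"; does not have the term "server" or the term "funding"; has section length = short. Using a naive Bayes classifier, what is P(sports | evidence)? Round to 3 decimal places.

sports: 0.4 × (1−0.9) × 0.95 × 0.7 × 0.05 × (1−0.6) = 0.000532
business: 0.6 × (1−0.95) × 0.15 × 0.1 × 0.95 × (1−0.5) = 0.00021375
P(sports | x) = 0.000532 / 0.00074575 ≈ 0.713

0.713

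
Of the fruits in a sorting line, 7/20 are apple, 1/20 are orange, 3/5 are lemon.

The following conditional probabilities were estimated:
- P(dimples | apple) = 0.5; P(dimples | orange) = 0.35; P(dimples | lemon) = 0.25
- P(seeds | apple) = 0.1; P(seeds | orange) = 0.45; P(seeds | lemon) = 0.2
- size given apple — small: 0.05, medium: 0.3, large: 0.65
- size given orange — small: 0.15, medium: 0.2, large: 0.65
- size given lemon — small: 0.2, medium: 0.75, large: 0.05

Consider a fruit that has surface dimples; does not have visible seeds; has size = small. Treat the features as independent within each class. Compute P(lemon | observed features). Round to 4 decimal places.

apple: 0.35 × 0.5 × (1−0.1) × 0.05 = 0.007875
orange: 0.05 × 0.35 × (1−0.45) × 0.15 = 0.00144375
lemon: 0.6 × 0.25 × (1−0.2) × 0.2 = 0.024
P(lemon | x) = 0.024 / 0.03331875 ≈ 0.7203

0.7203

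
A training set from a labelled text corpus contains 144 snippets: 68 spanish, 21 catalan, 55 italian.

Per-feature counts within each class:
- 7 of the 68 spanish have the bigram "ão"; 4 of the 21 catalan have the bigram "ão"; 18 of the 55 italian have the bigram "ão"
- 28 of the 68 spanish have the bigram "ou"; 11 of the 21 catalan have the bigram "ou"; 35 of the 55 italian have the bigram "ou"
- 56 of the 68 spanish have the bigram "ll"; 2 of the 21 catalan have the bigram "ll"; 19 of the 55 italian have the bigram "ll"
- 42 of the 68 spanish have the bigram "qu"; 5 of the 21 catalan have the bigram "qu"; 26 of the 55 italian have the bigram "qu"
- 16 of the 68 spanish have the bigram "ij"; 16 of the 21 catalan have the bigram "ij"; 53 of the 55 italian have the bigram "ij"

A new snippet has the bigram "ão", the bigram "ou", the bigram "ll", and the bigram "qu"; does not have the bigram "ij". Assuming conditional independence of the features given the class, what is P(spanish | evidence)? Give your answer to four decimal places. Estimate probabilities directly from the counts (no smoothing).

spanish: (68/144) × (7/68) × (28/68) × (56/68) × (42/68) × (52/68) ≈ 0.00778572
catalan: (21/144) × (4/21) × (11/21) × (2/21) × (5/21) × (5/21) ≈ 0.0000785567
italian: (55/144) × (18/55) × (35/55) × (19/55) × (26/55) × (2/55) ≈ 0.000472372
P(spanish | x) = 0.00778572 / 0.0083366487 ≈ 0.9339

0.9339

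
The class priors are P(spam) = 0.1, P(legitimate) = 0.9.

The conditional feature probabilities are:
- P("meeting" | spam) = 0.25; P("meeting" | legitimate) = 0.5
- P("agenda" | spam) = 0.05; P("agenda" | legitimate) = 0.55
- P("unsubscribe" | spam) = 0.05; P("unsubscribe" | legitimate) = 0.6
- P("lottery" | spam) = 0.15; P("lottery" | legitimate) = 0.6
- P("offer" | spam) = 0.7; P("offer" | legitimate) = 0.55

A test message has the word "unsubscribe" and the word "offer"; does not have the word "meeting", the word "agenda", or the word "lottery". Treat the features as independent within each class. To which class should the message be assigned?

spam: 0.1 × (1−0.25) × (1−0.05) × 0.05 × (1−0.15) × 0.7 = 0.0021196875
legitimate: 0.9 × (1−0.5) × (1−0.55) × 0.6 × (1−0.6) × 0.55 = 0.02673
Highest score → legitimate.

legitimate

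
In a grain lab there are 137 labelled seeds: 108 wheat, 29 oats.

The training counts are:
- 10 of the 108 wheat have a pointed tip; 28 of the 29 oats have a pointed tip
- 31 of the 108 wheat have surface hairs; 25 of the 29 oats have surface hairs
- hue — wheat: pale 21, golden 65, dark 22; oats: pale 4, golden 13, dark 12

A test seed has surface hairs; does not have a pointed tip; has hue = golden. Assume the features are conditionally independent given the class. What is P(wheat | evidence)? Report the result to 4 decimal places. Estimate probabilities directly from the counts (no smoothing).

wheat: (108/137) × (98/108) × (31/108) × (65/108) ≈ 0.123576
oats: (29/137) × (1/29) × (25/29) × (13/29) ≈ 0.00282076
P(wheat | x) = 0.123576 / 0.12639676 ≈ 0.9777

0.9777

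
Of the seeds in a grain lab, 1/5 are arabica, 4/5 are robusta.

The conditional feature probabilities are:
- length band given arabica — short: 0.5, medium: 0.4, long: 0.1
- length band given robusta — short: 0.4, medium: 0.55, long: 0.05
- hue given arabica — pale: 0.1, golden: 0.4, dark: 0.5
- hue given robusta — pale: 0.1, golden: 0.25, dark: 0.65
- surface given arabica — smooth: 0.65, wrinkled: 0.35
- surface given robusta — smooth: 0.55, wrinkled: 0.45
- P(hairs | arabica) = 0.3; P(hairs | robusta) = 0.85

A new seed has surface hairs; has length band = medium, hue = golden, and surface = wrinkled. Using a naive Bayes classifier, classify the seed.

arabica: 0.2 × 0.4 × 0.4 × 0.35 × 0.3 = 0.00336
robusta: 0.8 × 0.55 × 0.25 × 0.45 × 0.85 = 0.042075
Highest score → robusta.

robusta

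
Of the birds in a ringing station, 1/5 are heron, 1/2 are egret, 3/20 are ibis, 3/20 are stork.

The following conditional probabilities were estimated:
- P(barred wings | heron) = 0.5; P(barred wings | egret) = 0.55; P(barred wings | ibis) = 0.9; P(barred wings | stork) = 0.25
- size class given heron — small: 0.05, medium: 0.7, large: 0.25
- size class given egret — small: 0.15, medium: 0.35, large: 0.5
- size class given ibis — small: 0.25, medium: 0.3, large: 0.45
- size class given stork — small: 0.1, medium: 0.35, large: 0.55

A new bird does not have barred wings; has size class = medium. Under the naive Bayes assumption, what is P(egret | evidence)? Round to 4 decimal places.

0.4088

heron: 0.2 × (1−0.5) × 0.7 = 0.07
egret: 0.5 × (1−0.55) × 0.35 = 0.07875
ibis: 0.15 × (1−0.9) × 0.3 = 0.0045
stork: 0.15 × (1−0.25) × 0.35 = 0.039375
P(egret | x) = 0.07875 / 0.192625 ≈ 0.4088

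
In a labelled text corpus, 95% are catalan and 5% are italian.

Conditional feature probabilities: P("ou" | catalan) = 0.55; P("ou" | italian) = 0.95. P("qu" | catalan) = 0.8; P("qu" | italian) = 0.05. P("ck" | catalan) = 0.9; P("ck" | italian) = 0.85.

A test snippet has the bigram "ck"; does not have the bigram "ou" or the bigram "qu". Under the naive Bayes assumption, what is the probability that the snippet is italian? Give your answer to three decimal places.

catalan: 0.95 × (1−0.55) × (1−0.8) × 0.9 = 0.07695
italian: 0.05 × (1−0.95) × (1−0.05) × 0.85 = 0.00201875
P(italian | x) = 0.00201875 / 0.07896875 ≈ 0.026

0.026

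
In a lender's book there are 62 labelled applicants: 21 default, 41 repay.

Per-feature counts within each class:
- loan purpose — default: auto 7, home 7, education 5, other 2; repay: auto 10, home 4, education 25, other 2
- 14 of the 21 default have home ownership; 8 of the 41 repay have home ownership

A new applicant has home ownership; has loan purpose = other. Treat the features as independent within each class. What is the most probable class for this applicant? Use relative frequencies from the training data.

default

default: (21/62) × (2/21) × (14/21) ≈ 0.0215054
repay: (41/62) × (2/41) × (8/41) ≈ 0.00629426
Highest score → default.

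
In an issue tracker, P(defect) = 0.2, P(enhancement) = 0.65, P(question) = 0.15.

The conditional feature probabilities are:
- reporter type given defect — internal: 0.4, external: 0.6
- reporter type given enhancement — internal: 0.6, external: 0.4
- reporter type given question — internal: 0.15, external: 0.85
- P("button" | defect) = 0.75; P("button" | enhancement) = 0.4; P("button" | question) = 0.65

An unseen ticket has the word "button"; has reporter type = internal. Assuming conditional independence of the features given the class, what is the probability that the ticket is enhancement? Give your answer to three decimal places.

defect: 0.2 × 0.4 × 0.75 = 0.06
enhancement: 0.65 × 0.6 × 0.4 = 0.156
question: 0.15 × 0.15 × 0.65 = 0.014625
P(enhancement | x) = 0.156 / 0.230625 ≈ 0.676

0.676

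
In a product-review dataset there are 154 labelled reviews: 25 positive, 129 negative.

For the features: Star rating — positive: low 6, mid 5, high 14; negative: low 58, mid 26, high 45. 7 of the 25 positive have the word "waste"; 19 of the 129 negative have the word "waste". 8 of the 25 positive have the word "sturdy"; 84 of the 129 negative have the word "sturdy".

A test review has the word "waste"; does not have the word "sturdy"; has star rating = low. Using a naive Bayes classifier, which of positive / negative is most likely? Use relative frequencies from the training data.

positive: (25/154) × (6/25) × (7/25) × (17/25) ≈ 0.00741818
negative: (129/154) × (58/129) × (19/129) × (45/129) ≈ 0.0193506
Highest score → negative.

negative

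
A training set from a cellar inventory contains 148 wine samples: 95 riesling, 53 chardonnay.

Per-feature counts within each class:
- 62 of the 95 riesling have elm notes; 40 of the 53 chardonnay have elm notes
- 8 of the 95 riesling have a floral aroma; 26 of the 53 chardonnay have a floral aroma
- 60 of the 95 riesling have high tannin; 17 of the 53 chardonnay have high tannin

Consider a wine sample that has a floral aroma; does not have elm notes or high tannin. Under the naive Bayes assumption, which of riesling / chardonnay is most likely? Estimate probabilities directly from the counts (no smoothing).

chardonnay

riesling: (95/148) × (33/95) × (8/95) × (35/95) ≈ 0.00691772
chardonnay: (53/148) × (13/53) × (26/53) × (36/53) ≈ 0.0292689
Highest score → chardonnay.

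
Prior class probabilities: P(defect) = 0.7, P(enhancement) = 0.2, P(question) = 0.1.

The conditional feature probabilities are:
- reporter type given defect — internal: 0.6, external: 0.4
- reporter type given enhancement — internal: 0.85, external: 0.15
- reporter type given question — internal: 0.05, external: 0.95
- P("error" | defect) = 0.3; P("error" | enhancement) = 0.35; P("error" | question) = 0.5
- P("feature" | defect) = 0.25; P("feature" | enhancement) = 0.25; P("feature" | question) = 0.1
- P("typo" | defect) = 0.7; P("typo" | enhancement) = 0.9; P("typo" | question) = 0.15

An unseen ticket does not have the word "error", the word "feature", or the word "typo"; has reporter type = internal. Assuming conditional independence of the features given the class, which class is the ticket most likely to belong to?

defect: 0.7 × 0.6 × (1−0.3) × (1−0.25) × (1−0.7) = 0.06615
enhancement: 0.2 × 0.85 × (1−0.35) × (1−0.25) × (1−0.9) = 0.0082875
question: 0.1 × 0.05 × (1−0.5) × (1−0.1) × (1−0.15) = 0.0019125
Highest score → defect.

defect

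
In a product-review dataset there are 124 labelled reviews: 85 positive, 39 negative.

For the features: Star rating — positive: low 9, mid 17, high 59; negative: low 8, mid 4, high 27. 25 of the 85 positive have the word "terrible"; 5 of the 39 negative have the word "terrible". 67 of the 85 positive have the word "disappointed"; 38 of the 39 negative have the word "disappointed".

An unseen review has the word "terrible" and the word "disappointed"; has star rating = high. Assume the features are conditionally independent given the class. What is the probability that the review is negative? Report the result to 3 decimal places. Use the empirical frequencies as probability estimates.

0.198

positive: (85/124) × (59/85) × (25/85) × (67/85) ≈ 0.110308
negative: (39/124) × (27/39) × (5/39) × (38/39) ≈ 0.0271998
P(negative | x) = 0.0271998 / 0.1375078 ≈ 0.198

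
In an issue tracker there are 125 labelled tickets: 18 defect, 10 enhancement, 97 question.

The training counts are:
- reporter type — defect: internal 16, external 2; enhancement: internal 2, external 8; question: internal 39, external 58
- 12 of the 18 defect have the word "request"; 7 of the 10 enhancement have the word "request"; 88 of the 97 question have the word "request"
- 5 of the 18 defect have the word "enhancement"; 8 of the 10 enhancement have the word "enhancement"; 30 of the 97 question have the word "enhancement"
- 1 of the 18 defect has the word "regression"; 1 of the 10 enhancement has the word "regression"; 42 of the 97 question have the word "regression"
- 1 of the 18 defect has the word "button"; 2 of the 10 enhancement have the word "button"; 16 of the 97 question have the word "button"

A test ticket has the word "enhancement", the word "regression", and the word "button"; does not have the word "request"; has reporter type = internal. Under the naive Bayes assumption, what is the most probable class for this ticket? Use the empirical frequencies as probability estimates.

question

defect: (18/125) × (16/18) × (6/18) × (5/18) × (1/18) × (1/18) ≈ 0.0000365798
enhancement: (10/125) × (2/10) × (3/10) × (8/10) × (1/10) × (2/10) = 0.0000768
question: (97/125) × (39/97) × (9/97) × (30/97) × (42/97) × (16/97) ≈ 0.000639441
Highest score → question.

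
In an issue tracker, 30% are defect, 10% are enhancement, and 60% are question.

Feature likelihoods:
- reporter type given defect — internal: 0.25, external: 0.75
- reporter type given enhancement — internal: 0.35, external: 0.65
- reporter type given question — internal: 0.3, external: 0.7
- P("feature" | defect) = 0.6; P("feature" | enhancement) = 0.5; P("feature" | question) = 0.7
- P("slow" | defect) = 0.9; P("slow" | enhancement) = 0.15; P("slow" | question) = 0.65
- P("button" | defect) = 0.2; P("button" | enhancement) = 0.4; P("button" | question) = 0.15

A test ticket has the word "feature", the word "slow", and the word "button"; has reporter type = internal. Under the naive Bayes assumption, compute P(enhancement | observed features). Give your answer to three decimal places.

defect: 0.3 × 0.25 × 0.6 × 0.9 × 0.2 = 0.0081
enhancement: 0.1 × 0.35 × 0.5 × 0.15 × 0.4 = 0.00105
question: 0.6 × 0.3 × 0.7 × 0.65 × 0.15 = 0.012285
P(enhancement | x) = 0.00105 / 0.021435 ≈ 0.049

0.049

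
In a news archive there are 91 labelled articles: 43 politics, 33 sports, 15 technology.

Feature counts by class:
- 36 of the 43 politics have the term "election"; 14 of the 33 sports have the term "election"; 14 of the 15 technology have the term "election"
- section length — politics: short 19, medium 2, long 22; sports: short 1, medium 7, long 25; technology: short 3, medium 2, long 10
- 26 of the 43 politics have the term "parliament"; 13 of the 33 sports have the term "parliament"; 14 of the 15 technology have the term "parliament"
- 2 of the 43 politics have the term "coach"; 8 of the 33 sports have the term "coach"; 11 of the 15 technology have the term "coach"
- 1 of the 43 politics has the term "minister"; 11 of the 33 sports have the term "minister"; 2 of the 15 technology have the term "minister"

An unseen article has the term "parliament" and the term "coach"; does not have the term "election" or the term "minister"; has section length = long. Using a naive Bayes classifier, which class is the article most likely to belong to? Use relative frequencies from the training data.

sports

politics: (43/91) × (7/43) × (22/43) × (26/43) × (2/43) × (42/43) ≈ 0.00108108
sports: (33/91) × (19/33) × (25/33) × (13/33) × (8/33) × (22/33) ≈ 0.0100705
technology: (15/91) × (1/15) × (10/15) × (14/15) × (11/15) × (13/15) ≈ 0.00434568
Highest score → sports.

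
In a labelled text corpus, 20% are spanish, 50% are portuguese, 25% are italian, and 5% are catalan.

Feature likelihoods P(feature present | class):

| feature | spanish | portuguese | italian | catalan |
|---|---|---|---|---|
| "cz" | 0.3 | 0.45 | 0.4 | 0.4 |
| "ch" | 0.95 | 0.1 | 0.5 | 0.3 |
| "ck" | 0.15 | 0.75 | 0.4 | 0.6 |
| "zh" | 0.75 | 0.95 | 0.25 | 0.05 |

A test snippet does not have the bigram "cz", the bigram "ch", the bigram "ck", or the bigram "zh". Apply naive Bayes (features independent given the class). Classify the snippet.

italian

spanish: 0.2 × (1−0.3) × (1−0.95) × (1−0.15) × (1−0.75) = 0.0014875
portuguese: 0.5 × (1−0.45) × (1−0.1) × (1−0.75) × (1−0.95) = 0.00309375
italian: 0.25 × (1−0.4) × (1−0.5) × (1−0.4) × (1−0.25) = 0.03375
catalan: 0.05 × (1−0.4) × (1−0.3) × (1−0.6) × (1−0.05) = 0.00798
Highest score → italian.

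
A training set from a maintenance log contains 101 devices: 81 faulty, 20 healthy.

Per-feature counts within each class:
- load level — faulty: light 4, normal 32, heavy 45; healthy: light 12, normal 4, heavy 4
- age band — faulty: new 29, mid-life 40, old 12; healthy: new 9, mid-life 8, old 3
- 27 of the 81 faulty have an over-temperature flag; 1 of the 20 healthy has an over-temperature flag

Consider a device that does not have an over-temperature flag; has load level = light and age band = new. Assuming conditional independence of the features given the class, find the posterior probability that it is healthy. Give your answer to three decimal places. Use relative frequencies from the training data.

faulty: (81/101) × (4/81) × (29/81) × (54/81) ≈ 0.0094528
healthy: (20/101) × (12/20) × (9/20) × (19/20) ≈ 0.0507921
P(healthy | x) = 0.0507921 / 0.0602449 ≈ 0.843

0.843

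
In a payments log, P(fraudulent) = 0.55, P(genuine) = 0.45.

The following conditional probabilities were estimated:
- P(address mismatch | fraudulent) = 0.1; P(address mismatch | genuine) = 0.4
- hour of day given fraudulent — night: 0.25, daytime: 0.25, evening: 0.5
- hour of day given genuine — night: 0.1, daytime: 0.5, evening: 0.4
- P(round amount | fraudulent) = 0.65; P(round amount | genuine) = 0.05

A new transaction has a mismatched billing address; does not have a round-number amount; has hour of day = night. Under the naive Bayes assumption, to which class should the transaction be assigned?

genuine

fraudulent: 0.55 × 0.1 × 0.25 × (1−0.65) = 0.0048125
genuine: 0.45 × 0.4 × 0.1 × (1−0.05) = 0.0171
Highest score → genuine.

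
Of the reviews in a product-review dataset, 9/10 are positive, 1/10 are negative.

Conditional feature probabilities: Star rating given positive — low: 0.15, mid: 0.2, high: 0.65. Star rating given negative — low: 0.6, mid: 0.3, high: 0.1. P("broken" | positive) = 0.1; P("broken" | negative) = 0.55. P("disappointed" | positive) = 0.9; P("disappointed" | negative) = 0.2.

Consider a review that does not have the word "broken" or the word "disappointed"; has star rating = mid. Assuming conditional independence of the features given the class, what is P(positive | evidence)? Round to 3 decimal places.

positive: 0.9 × 0.2 × (1−0.1) × (1−0.9) = 0.0162
negative: 0.1 × 0.3 × (1−0.55) × (1−0.2) = 0.0108
P(positive | x) = 0.0162 / 0.027 ≈ 0.600

0.600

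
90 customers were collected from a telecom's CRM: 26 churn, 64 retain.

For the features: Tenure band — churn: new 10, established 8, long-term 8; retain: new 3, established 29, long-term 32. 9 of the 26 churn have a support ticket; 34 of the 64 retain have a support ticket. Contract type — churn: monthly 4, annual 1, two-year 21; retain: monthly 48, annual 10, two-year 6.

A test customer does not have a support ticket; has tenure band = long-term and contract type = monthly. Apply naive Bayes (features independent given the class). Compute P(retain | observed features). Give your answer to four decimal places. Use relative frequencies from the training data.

churn: (26/90) × (8/26) × (17/26) × (4/26) ≈ 0.00894149
retain: (64/90) × (32/64) × (30/64) × (48/64) = 0.125
P(retain | x) = 0.125 / 0.13394149 ≈ 0.9332

0.9332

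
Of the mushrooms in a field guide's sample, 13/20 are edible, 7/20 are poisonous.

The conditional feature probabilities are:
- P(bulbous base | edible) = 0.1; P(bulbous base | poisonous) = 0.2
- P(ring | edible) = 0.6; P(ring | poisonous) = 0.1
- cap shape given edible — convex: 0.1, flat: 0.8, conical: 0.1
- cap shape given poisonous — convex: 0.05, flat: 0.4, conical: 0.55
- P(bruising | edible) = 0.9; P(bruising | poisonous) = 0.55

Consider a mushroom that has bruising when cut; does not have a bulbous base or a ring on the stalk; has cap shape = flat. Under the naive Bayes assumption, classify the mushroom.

edible: 0.65 × (1−0.1) × (1−0.6) × 0.8 × 0.9 = 0.16848
poisonous: 0.35 × (1−0.2) × (1−0.1) × 0.4 × 0.55 = 0.05544
Highest score → edible.

edible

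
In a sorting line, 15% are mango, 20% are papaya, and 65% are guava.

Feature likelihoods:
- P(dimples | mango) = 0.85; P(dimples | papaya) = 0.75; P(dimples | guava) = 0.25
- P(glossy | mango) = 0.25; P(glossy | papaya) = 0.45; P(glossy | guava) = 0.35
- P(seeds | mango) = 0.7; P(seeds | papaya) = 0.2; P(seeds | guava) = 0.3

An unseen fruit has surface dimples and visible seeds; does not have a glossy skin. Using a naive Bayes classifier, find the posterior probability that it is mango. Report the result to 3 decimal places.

mango: 0.15 × 0.85 × (1−0.25) × 0.7 = 0.0669375
papaya: 0.2 × 0.75 × (1−0.45) × 0.2 = 0.0165
guava: 0.65 × 0.25 × (1−0.35) × 0.3 = 0.0316875
P(mango | x) = 0.0669375 / 0.115125 ≈ 0.581

0.581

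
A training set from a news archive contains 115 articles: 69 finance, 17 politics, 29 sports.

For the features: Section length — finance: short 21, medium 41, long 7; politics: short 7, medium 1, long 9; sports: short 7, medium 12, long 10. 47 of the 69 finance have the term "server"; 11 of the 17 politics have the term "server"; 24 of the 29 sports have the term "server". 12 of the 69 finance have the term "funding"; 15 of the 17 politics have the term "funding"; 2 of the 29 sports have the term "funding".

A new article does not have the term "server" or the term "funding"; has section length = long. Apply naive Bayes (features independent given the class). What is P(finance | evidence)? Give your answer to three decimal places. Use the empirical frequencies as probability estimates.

0.482

finance: (69/115) × (7/69) × (22/69) × (57/69) ≈ 0.0160324
politics: (17/115) × (9/17) × (6/17) × (2/17) ≈ 0.00324959
sports: (29/115) × (10/29) × (5/29) × (27/29) ≈ 0.0139585
P(finance | x) = 0.0160324 / 0.03324049 ≈ 0.482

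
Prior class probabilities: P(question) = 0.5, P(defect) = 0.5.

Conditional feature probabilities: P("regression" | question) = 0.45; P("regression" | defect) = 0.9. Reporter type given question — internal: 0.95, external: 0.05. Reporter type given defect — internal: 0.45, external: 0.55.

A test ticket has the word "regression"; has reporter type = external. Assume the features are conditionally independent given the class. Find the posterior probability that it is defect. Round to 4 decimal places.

question: 0.5 × 0.45 × 0.05 = 0.01125
defect: 0.5 × 0.9 × 0.55 = 0.2475
P(defect | x) = 0.2475 / 0.25875 ≈ 0.9565

0.9565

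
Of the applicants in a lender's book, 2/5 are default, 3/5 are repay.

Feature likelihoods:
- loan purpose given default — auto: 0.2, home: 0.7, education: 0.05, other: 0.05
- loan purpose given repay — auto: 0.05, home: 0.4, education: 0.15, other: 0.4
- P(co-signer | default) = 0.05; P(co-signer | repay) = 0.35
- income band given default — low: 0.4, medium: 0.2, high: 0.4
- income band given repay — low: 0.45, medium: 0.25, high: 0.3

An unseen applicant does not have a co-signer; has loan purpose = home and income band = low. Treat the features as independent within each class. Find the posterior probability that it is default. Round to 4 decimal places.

default: 0.4 × 0.7 × (1−0.05) × 0.4 = 0.1064
repay: 0.6 × 0.4 × (1−0.35) × 0.45 = 0.0702
P(default | x) = 0.1064 / 0.1766 ≈ 0.6025

0.6025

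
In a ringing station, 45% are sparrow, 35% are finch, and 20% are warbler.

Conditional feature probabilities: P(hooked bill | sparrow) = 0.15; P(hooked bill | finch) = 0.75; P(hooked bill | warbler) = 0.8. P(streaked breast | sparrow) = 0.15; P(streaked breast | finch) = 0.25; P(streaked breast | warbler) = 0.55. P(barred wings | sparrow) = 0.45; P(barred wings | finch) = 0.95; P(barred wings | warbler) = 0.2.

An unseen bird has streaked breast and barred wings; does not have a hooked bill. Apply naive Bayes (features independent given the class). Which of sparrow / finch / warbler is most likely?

sparrow

sparrow: 0.45 × (1−0.15) × 0.15 × 0.45 = 0.02581875
finch: 0.35 × (1−0.75) × 0.25 × 0.95 = 0.02078125
warbler: 0.2 × (1−0.8) × 0.55 × 0.2 = 0.0044
Highest score → sparrow.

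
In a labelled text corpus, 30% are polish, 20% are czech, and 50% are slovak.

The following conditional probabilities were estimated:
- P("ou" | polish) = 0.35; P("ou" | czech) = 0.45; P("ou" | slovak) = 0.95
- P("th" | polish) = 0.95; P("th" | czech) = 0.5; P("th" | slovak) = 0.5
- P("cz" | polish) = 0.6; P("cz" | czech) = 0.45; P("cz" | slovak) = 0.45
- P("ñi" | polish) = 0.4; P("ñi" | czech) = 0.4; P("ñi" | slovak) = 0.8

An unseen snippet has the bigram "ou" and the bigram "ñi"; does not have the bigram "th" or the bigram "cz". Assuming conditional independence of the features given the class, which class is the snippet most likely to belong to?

polish: 0.3 × 0.35 × (1−0.95) × (1−0.6) × 0.4 = 0.00084
czech: 0.2 × 0.45 × (1−0.5) × (1−0.45) × 0.4 = 0.0099
slovak: 0.5 × 0.95 × (1−0.5) × (1−0.45) × 0.8 = 0.1045
Highest score → slovak.

slovak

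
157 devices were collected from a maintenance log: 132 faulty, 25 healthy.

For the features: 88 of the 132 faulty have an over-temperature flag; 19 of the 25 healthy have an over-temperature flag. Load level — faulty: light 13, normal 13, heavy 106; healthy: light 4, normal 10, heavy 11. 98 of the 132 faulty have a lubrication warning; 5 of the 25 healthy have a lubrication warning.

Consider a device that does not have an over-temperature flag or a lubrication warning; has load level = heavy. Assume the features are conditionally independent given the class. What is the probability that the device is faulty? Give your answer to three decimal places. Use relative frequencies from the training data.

faulty: (132/157) × (44/132) × (106/132) × (34/132) ≈ 0.0579682
healthy: (25/157) × (6/25) × (11/25) × (20/25) ≈ 0.0134522
P(faulty | x) = 0.0579682 / 0.0714204 ≈ 0.812

0.812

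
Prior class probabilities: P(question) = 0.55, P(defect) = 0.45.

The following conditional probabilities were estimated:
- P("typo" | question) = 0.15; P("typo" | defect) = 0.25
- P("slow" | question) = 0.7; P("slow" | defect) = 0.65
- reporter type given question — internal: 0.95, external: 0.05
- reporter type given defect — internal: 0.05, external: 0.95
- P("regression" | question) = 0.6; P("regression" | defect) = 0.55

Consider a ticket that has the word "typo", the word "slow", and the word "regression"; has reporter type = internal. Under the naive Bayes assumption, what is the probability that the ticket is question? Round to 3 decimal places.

question: 0.55 × 0.15 × 0.7 × 0.95 × 0.6 = 0.0329175
defect: 0.45 × 0.25 × 0.65 × 0.05 × 0.55 = 0.0020109375
P(question | x) = 0.0329175 / 0.0349284375 ≈ 0.942

0.942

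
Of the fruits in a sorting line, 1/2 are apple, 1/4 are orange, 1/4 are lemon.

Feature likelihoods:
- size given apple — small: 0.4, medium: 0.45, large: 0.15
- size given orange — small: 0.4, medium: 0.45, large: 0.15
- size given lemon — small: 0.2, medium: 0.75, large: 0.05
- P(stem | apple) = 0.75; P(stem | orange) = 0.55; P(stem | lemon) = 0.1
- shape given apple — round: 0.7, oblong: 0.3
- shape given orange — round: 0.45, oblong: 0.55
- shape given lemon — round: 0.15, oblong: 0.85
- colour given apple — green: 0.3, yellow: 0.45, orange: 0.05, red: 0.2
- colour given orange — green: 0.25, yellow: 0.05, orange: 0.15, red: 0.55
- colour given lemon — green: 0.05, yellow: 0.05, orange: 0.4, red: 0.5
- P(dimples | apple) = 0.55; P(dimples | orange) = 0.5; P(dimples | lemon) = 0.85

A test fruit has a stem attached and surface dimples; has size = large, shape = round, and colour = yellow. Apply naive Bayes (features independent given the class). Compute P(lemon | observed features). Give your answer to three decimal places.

0.001

apple: 0.5 × 0.15 × 0.75 × 0.7 × 0.45 × 0.55 = 0.0097453125
orange: 0.25 × 0.15 × 0.55 × 0.45 × 0.05 × 0.5 = 0.00023203125
lemon: 0.25 × 0.05 × 0.1 × 0.15 × 0.05 × 0.85 = 0.00000796875
P(lemon | x) = 0.00000796875 / 0.0099853125 ≈ 0.001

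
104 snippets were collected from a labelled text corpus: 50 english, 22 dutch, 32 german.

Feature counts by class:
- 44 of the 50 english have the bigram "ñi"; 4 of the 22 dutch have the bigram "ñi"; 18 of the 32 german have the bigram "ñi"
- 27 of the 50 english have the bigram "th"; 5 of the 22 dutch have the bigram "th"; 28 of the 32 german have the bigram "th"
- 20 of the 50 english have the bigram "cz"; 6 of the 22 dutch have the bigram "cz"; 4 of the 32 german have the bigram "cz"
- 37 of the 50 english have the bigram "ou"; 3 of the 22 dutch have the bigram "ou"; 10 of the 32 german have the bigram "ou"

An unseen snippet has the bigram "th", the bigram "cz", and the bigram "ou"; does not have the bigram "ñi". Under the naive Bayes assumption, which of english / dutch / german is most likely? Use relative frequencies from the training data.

english

english: (50/104) × (6/50) × (27/50) × (20/50) × (37/50) ≈ 0.00922154
dutch: (22/104) × (18/22) × (5/22) × (6/22) × (3/22) ≈ 0.0014629
german: (32/104) × (14/32) × (28/32) × (4/32) × (10/32) ≈ 0.00460111
Highest score → english.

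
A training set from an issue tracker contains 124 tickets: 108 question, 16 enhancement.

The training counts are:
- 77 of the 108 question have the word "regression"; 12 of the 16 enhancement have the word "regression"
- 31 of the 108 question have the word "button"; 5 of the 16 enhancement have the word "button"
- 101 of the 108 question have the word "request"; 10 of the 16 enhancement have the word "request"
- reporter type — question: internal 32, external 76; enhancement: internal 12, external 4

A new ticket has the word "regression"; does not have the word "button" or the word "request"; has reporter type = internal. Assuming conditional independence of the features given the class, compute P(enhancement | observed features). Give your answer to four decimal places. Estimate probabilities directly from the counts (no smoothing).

question: (108/124) × (77/108) × (77/108) × (7/108) × (32/108) ≈ 0.0085023
enhancement: (16/124) × (12/16) × (11/16) × (6/16) × (12/16) ≈ 0.0187122
P(enhancement | x) = 0.0187122 / 0.0272145 ≈ 0.6876

0.6876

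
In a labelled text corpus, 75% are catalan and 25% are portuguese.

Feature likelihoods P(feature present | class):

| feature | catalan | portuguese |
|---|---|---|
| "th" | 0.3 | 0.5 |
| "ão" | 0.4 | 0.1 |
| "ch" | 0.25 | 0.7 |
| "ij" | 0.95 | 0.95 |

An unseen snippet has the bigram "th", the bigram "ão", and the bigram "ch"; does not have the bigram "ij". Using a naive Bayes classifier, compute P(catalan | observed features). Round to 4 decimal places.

catalan: 0.75 × 0.3 × 0.4 × 0.25 × (1−0.95) = 0.001125
portuguese: 0.25 × 0.5 × 0.1 × 0.7 × (1−0.95) = 0.0004375
P(catalan | x) = 0.001125 / 0.0015625 ≈ 0.7200

0.7200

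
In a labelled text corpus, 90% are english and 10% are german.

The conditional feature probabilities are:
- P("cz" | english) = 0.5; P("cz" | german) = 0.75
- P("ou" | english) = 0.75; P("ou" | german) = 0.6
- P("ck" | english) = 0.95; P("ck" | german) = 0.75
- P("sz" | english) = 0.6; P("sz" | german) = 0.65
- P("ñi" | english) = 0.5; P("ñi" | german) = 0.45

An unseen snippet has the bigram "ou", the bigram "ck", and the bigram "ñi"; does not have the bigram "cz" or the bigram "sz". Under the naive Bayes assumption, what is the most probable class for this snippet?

english

english: 0.9 × (1−0.5) × 0.75 × 0.95 × (1−0.6) × 0.5 = 0.064125
german: 0.1 × (1−0.75) × 0.6 × 0.75 × (1−0.65) × 0.45 = 0.001771875
Highest score → english.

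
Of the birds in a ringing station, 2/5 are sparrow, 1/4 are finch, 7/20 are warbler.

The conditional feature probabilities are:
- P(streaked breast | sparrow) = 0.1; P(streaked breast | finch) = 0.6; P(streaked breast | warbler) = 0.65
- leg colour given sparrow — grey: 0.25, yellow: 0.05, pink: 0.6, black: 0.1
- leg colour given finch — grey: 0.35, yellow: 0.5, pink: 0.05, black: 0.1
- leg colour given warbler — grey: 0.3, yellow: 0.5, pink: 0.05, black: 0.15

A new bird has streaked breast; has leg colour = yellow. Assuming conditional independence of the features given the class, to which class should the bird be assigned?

sparrow: 0.4 × 0.1 × 0.05 = 0.002
finch: 0.25 × 0.6 × 0.5 = 0.075
warbler: 0.35 × 0.65 × 0.5 = 0.11375
Highest score → warbler.

warbler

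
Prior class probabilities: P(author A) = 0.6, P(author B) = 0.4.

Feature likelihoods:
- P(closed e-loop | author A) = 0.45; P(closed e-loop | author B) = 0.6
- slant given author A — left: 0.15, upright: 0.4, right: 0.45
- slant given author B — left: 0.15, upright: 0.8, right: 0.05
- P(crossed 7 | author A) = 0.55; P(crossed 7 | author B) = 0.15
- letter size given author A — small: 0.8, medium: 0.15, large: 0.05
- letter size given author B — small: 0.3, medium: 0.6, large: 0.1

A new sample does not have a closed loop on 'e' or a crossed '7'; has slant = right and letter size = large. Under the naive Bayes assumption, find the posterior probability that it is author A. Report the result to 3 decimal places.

0.831

author A: 0.6 × (1−0.45) × 0.45 × (1−0.55) × 0.05 = 0.00334125
author B: 0.4 × (1−0.6) × 0.05 × (1−0.15) × 0.1 = 0.00068
P(author A | x) = 0.00334125 / 0.00402125 ≈ 0.831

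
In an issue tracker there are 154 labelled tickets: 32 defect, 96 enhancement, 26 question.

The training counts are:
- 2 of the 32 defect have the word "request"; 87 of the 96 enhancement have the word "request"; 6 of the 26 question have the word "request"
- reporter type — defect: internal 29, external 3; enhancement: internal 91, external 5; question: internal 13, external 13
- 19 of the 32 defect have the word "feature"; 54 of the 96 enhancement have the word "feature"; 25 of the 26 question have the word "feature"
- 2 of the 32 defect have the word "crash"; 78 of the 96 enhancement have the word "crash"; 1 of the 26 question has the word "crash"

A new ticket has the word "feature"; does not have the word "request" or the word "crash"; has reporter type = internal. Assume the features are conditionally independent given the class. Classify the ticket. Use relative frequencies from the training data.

defect

defect: (32/154) × (30/32) × (29/32) × (19/32) × (30/32) ≈ 0.0982706
enhancement: (96/154) × (9/96) × (91/96) × (54/96) × (18/96) ≈ 0.00584273
question: (26/154) × (20/26) × (13/26) × (25/26) × (25/26) ≈ 0.0600361
Highest score → defect.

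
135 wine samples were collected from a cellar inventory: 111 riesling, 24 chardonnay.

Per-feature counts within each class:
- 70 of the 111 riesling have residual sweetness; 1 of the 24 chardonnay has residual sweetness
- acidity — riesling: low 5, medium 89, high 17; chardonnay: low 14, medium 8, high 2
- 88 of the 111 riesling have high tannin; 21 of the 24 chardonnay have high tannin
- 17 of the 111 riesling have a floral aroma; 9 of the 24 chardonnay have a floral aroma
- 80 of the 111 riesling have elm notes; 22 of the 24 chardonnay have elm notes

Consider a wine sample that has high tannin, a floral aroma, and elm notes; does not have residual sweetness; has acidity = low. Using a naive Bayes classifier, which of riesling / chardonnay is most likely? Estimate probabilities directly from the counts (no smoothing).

riesling: (111/135) × (41/111) × (5/111) × (88/111) × (17/111) × (80/111) ≈ 0.00119715
chardonnay: (24/135) × (23/24) × (14/24) × (21/24) × (9/24) × (22/24) ≈ 0.0298925
Highest score → chardonnay.

chardonnay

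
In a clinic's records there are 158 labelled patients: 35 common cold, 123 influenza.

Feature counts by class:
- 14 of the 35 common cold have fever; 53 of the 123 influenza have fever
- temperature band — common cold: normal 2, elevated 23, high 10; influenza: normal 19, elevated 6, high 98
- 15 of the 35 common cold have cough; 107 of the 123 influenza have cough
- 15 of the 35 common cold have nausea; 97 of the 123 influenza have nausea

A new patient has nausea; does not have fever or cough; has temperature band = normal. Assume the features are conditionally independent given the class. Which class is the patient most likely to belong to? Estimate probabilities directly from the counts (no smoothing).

influenza

common cold: (35/158) × (21/35) × (2/35) × (20/35) × (15/35) ≈ 0.00185998
influenza: (123/158) × (70/123) × (19/123) × (16/123) × (97/123) ≈ 0.00702055
Highest score → influenza.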